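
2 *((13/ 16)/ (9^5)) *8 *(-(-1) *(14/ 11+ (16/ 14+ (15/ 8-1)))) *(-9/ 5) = -26351/ 20207880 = -0.00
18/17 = 1.06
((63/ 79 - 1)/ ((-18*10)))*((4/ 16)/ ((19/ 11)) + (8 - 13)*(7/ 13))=-839/ 292695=-0.00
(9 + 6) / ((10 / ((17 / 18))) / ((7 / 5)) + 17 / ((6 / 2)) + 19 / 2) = 0.66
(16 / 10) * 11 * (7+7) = 1232 / 5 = 246.40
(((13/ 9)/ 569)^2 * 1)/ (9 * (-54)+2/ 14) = -1183/ 89190004041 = -0.00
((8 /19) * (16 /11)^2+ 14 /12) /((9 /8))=113524 /62073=1.83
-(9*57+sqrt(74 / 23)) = -513 -sqrt(1702) / 23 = -514.79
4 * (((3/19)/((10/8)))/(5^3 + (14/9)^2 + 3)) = 972/250895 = 0.00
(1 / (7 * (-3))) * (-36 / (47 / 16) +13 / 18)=9757 / 17766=0.55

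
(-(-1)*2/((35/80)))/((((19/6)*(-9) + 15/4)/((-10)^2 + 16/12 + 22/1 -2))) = -6656/297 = -22.41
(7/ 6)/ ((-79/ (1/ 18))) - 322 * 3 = -8241919/ 8532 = -966.00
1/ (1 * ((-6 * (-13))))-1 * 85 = -6629/ 78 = -84.99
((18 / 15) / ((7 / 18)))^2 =11664 / 1225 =9.52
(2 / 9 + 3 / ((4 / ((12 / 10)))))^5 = 10510100501 / 5904900000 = 1.78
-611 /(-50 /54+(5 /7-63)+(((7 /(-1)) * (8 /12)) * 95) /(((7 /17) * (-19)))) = 93.35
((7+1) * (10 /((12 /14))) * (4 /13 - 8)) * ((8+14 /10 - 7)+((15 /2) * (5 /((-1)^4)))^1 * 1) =-372400 /13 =-28646.15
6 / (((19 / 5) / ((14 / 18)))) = 70 / 57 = 1.23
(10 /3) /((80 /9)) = 3 /8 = 0.38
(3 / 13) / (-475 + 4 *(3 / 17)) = -0.00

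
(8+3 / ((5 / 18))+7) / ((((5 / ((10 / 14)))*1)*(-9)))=-43 / 105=-0.41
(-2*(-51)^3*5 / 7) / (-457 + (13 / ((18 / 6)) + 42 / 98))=-3979530 / 9497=-419.03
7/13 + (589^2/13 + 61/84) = 29142745/1092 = 26687.50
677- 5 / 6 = 4057 / 6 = 676.17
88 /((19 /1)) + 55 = 1133 /19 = 59.63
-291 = -291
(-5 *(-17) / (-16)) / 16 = -85 / 256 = -0.33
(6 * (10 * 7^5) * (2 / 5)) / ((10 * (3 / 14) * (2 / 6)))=2823576 / 5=564715.20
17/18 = 0.94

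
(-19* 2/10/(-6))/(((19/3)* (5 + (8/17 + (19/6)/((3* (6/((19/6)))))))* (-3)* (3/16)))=-9792/332005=-0.03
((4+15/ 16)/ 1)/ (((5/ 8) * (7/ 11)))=869/ 70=12.41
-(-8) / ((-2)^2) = 2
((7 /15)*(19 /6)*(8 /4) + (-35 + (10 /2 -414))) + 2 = -19757 /45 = -439.04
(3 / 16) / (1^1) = 3 / 16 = 0.19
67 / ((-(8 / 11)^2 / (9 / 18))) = -8107 / 128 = -63.34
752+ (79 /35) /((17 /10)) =89646 /119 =753.33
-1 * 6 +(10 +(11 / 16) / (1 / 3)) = 97 / 16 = 6.06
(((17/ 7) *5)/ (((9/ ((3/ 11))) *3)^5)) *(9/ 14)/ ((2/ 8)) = 170/ 51776124939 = 0.00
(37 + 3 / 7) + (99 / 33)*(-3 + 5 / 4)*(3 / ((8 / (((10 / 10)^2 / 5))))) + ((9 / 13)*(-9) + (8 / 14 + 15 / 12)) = 67861 / 2080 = 32.63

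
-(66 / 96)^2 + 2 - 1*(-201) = 51847 / 256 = 202.53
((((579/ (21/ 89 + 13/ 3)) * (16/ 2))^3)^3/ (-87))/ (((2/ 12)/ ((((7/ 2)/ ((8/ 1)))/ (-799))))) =42691666535288149692857.05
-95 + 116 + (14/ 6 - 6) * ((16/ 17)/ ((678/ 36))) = 39989/ 1921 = 20.82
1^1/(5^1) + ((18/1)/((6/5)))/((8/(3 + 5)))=76/5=15.20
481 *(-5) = -2405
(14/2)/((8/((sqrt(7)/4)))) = 7*sqrt(7)/32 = 0.58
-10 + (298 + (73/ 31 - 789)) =-15458/ 31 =-498.65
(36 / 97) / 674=18 / 32689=0.00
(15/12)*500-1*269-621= -265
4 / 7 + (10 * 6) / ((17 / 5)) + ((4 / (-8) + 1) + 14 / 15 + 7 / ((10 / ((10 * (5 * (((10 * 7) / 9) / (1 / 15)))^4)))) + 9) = 78126289065261749 / 96390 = 810522762374.33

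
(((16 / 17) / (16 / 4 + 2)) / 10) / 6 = 0.00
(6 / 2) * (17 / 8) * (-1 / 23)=-51 / 184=-0.28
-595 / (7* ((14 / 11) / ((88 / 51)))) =-2420 / 21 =-115.24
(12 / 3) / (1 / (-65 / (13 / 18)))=-360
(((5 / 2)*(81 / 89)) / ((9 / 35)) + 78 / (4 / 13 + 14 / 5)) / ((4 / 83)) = 50655315 / 71912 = 704.41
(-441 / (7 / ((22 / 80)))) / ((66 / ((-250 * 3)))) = 1575 / 8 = 196.88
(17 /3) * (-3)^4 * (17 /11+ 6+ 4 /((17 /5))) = 44037 /11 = 4003.36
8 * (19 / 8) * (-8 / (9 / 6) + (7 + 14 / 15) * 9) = 1255.27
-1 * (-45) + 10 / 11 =505 / 11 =45.91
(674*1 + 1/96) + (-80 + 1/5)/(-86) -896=-4562713/20640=-221.06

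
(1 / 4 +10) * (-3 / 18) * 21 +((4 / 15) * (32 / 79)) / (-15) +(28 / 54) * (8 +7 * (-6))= -22828147 / 426600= -53.51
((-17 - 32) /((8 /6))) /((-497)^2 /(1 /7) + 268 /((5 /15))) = -147 /6919468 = -0.00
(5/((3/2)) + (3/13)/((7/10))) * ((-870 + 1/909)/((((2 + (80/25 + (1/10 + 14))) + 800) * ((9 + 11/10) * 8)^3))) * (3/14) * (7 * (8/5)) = -0.00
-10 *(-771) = 7710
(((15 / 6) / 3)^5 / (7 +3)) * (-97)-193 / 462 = -5168381 / 1197504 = -4.32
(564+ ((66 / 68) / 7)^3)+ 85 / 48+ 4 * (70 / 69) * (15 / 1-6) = 1120519418335 / 1860415536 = 602.30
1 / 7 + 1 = 8 / 7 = 1.14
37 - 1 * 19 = 18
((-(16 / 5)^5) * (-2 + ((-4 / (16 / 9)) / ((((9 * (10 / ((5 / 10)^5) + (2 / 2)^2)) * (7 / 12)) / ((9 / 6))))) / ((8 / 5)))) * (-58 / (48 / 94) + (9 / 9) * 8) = -71121682432 / 1003125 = -70900.12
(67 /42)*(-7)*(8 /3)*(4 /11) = -1072 /99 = -10.83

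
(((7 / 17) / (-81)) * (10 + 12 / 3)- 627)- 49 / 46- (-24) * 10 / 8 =-37887155 / 63342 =-598.14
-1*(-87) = 87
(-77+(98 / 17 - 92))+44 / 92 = -63638 / 391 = -162.76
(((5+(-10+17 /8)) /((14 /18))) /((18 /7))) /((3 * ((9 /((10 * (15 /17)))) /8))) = -575 /153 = -3.76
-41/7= -5.86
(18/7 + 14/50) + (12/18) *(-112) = -37703/525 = -71.82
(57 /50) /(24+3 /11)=209 /4450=0.05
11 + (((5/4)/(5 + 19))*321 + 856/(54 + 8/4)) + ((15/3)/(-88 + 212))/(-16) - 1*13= 416667/13888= 30.00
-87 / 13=-6.69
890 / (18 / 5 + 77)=4450 / 403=11.04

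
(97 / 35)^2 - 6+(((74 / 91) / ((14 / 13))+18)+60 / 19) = 549146 / 23275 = 23.59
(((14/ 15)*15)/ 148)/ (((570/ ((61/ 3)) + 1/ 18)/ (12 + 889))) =3462543/ 1141117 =3.03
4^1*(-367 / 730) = -734 / 365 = -2.01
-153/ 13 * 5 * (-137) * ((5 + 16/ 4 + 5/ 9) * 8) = 8011760/ 13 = 616289.23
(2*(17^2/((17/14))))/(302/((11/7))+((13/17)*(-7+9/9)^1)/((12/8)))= 44506/17683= 2.52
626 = 626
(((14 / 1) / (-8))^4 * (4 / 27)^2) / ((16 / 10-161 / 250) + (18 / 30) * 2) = 6125 / 64152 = 0.10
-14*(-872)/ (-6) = -6104/ 3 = -2034.67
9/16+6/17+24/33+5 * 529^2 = 4186426275/2992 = 1399206.64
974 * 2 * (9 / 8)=4383 / 2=2191.50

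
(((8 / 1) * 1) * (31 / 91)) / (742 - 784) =-124 / 1911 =-0.06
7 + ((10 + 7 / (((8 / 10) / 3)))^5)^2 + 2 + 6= 4108469075197291119265 / 1048576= 3918141436764994.74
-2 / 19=-0.11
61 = 61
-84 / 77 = -12 / 11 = -1.09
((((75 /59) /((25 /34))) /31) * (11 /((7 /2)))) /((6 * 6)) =187 /38409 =0.00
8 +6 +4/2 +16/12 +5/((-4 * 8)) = 1649/96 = 17.18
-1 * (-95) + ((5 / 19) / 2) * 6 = 1820 / 19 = 95.79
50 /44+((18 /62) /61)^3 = 169049790313 /148763801362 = 1.14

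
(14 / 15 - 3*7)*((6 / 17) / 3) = -602 / 255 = -2.36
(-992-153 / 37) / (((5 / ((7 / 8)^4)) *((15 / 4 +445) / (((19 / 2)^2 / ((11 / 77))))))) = -223623471239 / 1360179200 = -164.41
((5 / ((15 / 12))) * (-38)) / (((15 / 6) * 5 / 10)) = -608 / 5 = -121.60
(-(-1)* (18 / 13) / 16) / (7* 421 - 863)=9 / 216736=0.00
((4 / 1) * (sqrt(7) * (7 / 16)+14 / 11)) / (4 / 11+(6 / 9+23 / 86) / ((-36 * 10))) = 1787940 * sqrt(7) / 368869+5201280 / 368869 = 26.92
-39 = -39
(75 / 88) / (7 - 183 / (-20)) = 375 / 7106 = 0.05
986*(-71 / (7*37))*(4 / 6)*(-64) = 8960768 / 777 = 11532.52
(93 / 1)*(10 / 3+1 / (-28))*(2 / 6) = 8587 / 84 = 102.23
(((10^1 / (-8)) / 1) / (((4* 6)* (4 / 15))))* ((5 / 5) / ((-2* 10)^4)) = -1 / 819200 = -0.00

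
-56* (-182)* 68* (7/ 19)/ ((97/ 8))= 38811136/ 1843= 21058.67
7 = 7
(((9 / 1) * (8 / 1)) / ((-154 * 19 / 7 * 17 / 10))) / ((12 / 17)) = -30 / 209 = -0.14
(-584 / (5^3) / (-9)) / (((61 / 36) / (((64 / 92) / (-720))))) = -2336 / 7891875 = -0.00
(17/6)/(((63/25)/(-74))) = -83.20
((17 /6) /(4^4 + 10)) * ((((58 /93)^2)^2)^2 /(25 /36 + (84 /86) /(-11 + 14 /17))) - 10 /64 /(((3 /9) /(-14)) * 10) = 835483141906752500419757 /1272327457796033105954592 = 0.66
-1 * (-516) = 516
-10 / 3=-3.33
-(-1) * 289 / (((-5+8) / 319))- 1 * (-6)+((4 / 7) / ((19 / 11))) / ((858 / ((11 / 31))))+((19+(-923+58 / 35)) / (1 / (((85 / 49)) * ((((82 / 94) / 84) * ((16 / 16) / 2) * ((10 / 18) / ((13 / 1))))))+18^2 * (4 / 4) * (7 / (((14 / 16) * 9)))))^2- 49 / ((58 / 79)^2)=30645.52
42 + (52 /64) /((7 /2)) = 2365 /56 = 42.23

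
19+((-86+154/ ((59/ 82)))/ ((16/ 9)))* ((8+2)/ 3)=61139/ 236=259.06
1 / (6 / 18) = 3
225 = 225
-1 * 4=-4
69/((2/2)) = 69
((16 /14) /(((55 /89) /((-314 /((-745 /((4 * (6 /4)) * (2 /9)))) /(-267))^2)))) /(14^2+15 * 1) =12620288 /325035469402875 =0.00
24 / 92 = 6 / 23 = 0.26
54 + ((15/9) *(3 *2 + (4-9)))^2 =511/9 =56.78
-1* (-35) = 35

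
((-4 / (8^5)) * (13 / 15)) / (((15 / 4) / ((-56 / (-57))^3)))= -4459 / 166673700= -0.00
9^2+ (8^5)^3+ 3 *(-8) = 35184372088889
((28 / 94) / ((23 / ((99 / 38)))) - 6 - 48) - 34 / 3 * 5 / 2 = -5071054 / 61617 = -82.30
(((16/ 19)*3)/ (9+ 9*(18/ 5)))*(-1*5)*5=-1.53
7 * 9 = 63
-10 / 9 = -1.11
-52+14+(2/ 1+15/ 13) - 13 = -622/ 13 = -47.85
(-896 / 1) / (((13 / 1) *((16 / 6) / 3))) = -1008 / 13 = -77.54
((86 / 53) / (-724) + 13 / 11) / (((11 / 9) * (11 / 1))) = 0.09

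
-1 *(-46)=46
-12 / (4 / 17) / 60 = -17 / 20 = -0.85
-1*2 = -2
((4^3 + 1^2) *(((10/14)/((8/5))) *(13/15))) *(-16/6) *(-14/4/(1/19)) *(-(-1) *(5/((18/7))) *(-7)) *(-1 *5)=98336875/324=303508.87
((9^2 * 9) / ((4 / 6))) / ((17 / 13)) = 28431 / 34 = 836.21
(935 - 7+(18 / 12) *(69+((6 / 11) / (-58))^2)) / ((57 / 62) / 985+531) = 1.94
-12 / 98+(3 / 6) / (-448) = -775 / 6272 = -0.12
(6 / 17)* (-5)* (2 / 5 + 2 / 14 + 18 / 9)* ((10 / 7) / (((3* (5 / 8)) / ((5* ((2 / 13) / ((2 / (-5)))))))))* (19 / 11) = 1352800 / 119119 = 11.36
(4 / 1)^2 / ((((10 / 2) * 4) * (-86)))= -2 / 215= -0.01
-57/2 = -28.50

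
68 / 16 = 17 / 4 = 4.25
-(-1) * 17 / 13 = 17 / 13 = 1.31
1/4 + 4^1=17/4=4.25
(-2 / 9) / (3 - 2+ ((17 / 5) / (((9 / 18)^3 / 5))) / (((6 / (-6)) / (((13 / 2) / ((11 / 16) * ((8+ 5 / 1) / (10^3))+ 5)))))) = 160286 / 126574713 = 0.00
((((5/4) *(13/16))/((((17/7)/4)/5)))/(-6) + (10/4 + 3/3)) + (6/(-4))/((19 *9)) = 21677/10336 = 2.10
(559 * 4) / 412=559 / 103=5.43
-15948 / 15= -5316 / 5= -1063.20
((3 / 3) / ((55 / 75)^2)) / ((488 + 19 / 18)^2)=0.00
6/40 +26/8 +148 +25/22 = 152.54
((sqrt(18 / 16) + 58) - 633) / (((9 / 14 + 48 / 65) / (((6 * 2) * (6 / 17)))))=-12558000 / 7123 + 16380 * sqrt(2) / 7123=-1759.77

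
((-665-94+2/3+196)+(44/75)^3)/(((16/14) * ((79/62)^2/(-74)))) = 59026196490709/2632921875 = 22418.51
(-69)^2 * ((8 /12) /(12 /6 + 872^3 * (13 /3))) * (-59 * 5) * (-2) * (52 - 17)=19662930 /861971303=0.02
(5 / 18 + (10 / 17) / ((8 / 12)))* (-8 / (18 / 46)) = -32660 / 1377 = -23.72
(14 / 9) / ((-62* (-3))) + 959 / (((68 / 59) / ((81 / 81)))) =47358773 / 56916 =832.08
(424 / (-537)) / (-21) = 424 / 11277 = 0.04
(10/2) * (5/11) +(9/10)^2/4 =10891/4400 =2.48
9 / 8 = 1.12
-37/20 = -1.85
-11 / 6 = -1.83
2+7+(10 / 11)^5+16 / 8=1871561 / 161051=11.62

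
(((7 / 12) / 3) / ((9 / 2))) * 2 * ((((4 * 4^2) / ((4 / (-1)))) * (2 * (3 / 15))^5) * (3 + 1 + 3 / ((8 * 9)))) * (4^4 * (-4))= 44498944 / 759375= 58.60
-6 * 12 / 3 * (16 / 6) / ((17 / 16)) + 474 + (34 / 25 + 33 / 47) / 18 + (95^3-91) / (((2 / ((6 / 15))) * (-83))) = -49296038287 / 29842650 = -1651.87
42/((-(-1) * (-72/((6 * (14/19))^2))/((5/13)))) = -20580/4693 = -4.39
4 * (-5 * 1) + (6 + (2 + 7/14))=-23/2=-11.50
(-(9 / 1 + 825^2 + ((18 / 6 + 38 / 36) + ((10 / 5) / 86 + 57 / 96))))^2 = 71048535294277721041 / 153363456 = 463269002586.10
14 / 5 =2.80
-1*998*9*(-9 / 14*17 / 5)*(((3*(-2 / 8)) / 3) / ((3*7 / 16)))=-916164 / 245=-3739.44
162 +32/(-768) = 3887/24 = 161.96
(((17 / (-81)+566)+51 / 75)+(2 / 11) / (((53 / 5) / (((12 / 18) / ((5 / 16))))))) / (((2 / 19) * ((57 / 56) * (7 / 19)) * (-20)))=-12707269654 / 17708625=-717.58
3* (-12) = -36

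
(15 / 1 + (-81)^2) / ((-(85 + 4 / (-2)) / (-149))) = 979824 / 83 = 11805.11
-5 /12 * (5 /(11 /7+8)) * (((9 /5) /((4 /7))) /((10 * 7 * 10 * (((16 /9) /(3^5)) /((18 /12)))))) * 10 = -137781 /68608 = -2.01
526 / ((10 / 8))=2104 / 5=420.80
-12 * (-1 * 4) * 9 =432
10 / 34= 5 / 17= 0.29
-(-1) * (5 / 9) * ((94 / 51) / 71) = 0.01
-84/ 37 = -2.27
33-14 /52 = 851 /26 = 32.73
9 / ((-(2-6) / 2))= 9 / 2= 4.50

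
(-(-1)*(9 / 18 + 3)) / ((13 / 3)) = 21 / 26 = 0.81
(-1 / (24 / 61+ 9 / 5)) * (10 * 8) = -24400 / 669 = -36.47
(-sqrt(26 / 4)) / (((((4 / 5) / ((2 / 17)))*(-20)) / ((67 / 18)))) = 67*sqrt(26) / 4896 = 0.07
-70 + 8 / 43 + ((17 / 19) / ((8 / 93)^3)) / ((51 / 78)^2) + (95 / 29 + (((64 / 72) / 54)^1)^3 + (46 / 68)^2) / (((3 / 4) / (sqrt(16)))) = 122165629316372180995 / 37728361296475776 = 3238.03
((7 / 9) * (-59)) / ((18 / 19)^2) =-51.13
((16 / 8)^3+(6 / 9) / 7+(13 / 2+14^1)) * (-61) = -73261 / 42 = -1744.31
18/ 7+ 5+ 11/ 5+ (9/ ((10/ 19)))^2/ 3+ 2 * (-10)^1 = 61069/ 700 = 87.24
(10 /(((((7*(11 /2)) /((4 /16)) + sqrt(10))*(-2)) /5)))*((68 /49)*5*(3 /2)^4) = -70125 /12292 + 6375*sqrt(10) /172088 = -5.59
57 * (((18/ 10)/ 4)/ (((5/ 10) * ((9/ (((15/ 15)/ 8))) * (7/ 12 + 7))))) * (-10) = -171/ 182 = -0.94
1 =1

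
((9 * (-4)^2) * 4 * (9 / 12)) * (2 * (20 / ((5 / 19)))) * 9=590976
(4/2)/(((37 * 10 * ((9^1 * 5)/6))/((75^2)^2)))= 843750/37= 22804.05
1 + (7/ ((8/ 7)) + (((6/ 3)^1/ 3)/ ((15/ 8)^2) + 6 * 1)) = 71899/ 5400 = 13.31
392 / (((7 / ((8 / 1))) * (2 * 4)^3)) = 0.88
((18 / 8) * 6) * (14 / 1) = 189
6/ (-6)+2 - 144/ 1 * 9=-1295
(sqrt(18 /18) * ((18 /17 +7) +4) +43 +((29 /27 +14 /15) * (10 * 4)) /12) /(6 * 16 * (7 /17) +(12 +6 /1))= 42515 /39609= 1.07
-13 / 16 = -0.81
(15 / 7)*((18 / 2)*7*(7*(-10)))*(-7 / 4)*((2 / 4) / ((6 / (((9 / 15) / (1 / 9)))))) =59535 / 8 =7441.88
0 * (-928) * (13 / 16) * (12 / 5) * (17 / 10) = 0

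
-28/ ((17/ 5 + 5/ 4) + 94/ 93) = -52080/ 10529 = -4.95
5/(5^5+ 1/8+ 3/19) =760/475043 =0.00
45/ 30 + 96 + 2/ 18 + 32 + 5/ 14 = 8188/ 63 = 129.97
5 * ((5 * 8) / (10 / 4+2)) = 400 / 9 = 44.44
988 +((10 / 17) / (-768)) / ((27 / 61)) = 174140623 / 176256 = 988.00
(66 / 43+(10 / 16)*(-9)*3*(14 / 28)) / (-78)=1583 / 17888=0.09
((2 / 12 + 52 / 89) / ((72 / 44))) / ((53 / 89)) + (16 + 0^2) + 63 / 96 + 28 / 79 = 64325045 / 3617568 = 17.78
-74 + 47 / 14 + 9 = -863 / 14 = -61.64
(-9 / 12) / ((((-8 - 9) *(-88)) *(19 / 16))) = -3 / 7106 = -0.00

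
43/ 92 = 0.47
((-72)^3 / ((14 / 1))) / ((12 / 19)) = -295488 / 7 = -42212.57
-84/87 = -28/29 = -0.97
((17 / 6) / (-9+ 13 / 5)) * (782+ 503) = -109225 / 192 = -568.88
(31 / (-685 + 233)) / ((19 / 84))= -651 / 2147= -0.30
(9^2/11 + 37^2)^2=229219600/121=1894376.86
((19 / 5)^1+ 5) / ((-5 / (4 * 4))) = -704 / 25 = -28.16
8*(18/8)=18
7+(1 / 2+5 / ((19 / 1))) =295 / 38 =7.76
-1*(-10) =10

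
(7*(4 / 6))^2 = 196 / 9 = 21.78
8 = 8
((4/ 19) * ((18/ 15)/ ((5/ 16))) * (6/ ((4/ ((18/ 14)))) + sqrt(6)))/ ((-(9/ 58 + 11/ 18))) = -4.62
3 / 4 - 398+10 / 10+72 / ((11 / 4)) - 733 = -48535 / 44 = -1103.07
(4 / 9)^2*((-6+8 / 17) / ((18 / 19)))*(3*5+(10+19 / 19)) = -371488 / 12393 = -29.98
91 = 91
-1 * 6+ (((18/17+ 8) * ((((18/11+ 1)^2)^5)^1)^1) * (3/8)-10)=8832286452216413/160340442988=55084.58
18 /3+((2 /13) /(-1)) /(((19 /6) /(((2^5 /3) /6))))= 4382 /741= 5.91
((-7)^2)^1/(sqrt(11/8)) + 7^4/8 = 98*sqrt(22)/11 + 2401/8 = 341.91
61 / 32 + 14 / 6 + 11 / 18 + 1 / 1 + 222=65621 / 288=227.85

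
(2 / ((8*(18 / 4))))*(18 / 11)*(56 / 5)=56 / 55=1.02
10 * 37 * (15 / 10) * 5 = 2775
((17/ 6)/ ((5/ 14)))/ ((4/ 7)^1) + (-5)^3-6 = -7027/ 60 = -117.12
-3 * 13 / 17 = -39 / 17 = -2.29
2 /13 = 0.15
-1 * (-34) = 34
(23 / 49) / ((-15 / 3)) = -23 / 245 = -0.09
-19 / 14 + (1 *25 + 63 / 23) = 8495 / 322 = 26.38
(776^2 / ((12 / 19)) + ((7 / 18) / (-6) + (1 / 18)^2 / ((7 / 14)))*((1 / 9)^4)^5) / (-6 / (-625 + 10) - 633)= -769918681293324897306468187145 / 511147306320207777649348812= -1506.26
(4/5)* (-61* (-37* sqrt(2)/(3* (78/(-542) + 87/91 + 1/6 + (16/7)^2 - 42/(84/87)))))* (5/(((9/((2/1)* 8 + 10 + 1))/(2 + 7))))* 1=-568633338* sqrt(2)/261017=-3080.91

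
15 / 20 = 3 / 4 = 0.75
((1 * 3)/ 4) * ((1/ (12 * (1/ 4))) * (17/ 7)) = 0.61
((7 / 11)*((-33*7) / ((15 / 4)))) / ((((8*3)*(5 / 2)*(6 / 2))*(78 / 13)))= -49 / 1350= -0.04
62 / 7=8.86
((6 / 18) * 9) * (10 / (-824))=-0.04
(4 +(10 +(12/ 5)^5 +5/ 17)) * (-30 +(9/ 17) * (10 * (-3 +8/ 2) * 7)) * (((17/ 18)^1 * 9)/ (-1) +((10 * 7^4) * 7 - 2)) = 20124865641132/ 180625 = 111417941.27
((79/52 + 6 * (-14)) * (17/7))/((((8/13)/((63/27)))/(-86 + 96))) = -364565/48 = -7595.10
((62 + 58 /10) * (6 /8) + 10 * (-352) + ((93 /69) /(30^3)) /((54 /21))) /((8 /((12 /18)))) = -38778158483 /134136000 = -289.10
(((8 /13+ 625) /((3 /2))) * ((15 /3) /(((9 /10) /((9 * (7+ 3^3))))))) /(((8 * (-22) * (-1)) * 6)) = 1152175 /1716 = 671.43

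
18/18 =1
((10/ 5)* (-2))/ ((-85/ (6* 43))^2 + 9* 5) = -266256/ 3002605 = -0.09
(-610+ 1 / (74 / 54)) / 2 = -22543 / 74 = -304.64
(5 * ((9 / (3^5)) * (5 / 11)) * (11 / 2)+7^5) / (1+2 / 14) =6353221 / 432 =14706.53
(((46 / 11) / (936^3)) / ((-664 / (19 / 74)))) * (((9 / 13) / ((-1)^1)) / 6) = 437 / 1920623011946496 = 0.00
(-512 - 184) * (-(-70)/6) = -8120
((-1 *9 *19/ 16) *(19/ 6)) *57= -61731/ 32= -1929.09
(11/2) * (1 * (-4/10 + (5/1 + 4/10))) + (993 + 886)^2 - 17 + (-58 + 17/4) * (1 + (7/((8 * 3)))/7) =338937169/96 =3530595.51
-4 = -4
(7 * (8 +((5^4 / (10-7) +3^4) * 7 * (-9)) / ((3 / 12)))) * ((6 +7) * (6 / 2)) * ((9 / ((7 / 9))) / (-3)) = 76767912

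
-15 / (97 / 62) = -930 / 97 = -9.59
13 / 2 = 6.50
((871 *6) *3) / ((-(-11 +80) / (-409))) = 2137434 / 23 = 92931.91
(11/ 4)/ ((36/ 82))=451/ 72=6.26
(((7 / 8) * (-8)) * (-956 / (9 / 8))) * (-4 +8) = 214144 / 9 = 23793.78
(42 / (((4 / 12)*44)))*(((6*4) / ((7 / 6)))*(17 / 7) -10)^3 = 3070844964 / 16807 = 182712.26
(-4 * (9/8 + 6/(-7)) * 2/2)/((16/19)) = -285/224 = -1.27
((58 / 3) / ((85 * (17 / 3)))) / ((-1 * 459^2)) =-58 / 304434045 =-0.00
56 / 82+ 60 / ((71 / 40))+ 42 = 222650 / 2911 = 76.49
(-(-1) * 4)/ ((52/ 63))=63/ 13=4.85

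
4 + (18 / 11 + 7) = 139 / 11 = 12.64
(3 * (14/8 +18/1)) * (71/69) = 5609/92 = 60.97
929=929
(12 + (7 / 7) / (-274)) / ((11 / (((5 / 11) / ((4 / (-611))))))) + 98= 2954583 / 132616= 22.28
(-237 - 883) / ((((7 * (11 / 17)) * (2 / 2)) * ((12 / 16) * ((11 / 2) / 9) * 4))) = -16320 / 121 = -134.88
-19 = -19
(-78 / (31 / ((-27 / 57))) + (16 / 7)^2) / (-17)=-185182 / 490637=-0.38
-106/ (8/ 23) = -1219/ 4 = -304.75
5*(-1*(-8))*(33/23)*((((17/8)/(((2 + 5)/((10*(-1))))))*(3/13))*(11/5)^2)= -407286/2093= -194.59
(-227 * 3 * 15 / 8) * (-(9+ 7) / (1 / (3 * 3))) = 183870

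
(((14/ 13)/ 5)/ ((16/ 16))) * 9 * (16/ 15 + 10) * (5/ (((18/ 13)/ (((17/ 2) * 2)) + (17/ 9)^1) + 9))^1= 266679/ 27275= 9.78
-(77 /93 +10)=-1007 /93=-10.83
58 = 58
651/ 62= 21/ 2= 10.50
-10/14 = -5/7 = -0.71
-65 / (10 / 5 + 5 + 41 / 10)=-5.86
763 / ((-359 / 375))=-286125 / 359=-797.01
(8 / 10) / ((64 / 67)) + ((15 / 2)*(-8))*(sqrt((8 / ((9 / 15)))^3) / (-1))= 67 / 80 + 1600*sqrt(30) / 3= 2922.02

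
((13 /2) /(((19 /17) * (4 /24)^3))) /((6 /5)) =19890 /19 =1046.84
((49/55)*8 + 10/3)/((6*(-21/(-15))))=863/693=1.25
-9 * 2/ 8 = -9/ 4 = -2.25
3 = 3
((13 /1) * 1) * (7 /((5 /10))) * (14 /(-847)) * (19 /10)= -3458 /605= -5.72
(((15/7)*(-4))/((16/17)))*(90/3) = -3825/14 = -273.21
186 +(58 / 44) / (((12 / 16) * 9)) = 55300 / 297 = 186.20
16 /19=0.84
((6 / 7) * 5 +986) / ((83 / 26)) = 310.21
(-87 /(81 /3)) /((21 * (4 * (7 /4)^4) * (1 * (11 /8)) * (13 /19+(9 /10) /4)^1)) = -11284480 /3449250189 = -0.00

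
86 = 86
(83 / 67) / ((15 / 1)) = 83 / 1005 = 0.08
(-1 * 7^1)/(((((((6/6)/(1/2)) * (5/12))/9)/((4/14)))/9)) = -972/5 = -194.40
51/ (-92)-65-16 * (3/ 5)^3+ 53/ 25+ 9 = -665739/ 11500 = -57.89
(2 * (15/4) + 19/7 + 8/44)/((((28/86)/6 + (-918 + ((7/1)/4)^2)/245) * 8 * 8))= -7228515/163767208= -0.04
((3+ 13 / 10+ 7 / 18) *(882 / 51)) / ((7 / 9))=8862 / 85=104.26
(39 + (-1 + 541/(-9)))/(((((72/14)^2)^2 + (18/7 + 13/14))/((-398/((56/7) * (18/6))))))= 95082001/182306106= 0.52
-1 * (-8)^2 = -64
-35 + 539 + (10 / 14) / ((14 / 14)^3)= 3533 / 7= 504.71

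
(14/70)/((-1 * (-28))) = 1/140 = 0.01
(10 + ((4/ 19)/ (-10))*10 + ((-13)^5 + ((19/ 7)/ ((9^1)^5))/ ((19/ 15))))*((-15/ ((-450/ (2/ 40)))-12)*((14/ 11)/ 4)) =3498568826643367/ 2468248200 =1417429.91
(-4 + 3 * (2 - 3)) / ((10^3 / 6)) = -21 / 500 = -0.04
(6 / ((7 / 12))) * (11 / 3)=264 / 7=37.71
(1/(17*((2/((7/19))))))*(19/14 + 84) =1195/1292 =0.92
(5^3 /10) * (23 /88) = 575 /176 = 3.27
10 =10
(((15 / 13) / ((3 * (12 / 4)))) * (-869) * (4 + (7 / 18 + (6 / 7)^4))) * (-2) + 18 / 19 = 17599962403 / 16012269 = 1099.15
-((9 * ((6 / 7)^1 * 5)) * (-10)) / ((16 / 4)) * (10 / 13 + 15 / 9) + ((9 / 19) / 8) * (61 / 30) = 32506653 / 138320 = 235.01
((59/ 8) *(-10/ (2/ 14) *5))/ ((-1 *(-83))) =-10325/ 332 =-31.10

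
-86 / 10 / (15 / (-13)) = 559 / 75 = 7.45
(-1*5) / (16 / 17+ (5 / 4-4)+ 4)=-340 / 149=-2.28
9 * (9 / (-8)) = -81 / 8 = -10.12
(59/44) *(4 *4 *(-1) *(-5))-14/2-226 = -1383/11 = -125.73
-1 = -1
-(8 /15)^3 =-512 /3375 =-0.15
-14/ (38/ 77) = -539/ 19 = -28.37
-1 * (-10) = 10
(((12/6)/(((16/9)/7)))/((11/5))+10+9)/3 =1987/264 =7.53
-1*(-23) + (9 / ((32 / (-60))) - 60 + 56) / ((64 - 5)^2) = 640337 / 27848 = 22.99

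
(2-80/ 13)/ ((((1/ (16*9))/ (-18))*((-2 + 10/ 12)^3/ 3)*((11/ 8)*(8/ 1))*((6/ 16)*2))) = -2465.54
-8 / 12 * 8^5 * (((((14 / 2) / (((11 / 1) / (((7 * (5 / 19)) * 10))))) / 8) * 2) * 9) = -120422400 / 209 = -576183.73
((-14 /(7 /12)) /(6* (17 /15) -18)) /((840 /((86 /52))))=43 /10192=0.00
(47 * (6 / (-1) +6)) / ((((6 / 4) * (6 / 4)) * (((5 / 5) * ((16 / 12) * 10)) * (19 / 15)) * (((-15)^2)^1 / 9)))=0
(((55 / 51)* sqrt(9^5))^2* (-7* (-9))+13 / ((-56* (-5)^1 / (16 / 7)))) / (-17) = -306338838389 / 1203685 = -254500.84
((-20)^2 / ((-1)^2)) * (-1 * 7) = -2800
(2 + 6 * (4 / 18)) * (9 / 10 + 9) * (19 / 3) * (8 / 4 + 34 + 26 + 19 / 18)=237215 / 18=13178.61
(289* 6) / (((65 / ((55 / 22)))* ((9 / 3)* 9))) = 2.47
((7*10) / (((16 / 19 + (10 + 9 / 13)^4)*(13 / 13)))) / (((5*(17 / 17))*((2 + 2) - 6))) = -542659 / 1013310965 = -0.00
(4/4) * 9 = 9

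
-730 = -730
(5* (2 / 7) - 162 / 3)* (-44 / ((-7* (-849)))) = 16192 / 41601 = 0.39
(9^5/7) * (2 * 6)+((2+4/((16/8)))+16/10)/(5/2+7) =67316252/665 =101227.45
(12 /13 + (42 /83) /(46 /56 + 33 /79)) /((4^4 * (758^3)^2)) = 984447 /35902582430981240760807424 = 0.00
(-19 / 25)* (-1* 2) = 38 / 25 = 1.52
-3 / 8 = -0.38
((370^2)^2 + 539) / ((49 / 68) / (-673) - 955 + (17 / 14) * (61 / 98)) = -147094017597215514 / 7489418575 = -19640245.25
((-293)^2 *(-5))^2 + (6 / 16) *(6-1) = 1474010160215 / 8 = 184251270026.88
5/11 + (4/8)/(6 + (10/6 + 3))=353/704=0.50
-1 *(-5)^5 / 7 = 3125 / 7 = 446.43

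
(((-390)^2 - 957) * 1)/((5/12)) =1813716/5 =362743.20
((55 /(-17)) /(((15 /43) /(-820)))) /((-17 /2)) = -775720 /867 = -894.72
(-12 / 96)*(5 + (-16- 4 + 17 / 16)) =223 / 128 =1.74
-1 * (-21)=21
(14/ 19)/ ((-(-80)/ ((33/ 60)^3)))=9317/ 6080000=0.00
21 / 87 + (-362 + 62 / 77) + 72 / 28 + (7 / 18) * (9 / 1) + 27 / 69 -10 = -37439755 / 102718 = -364.49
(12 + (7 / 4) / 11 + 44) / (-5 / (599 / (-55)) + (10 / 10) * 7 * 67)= 0.12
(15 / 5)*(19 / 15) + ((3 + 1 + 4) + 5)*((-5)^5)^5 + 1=-19371509552001953101 / 5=-3874301910400390620.20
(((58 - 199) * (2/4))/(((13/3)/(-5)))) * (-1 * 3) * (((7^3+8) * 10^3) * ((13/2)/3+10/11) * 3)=-8694236250/11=-790385113.64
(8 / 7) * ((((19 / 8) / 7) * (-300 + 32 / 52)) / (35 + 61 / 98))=-3.26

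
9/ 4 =2.25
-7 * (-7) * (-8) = -392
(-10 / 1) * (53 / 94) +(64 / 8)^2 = 2743 / 47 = 58.36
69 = 69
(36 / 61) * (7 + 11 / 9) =296 / 61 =4.85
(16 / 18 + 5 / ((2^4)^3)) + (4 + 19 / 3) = 413741 / 36864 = 11.22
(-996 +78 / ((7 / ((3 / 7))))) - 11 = -49109 / 49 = -1002.22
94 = 94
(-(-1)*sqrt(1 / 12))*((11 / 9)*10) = 55*sqrt(3) / 27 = 3.53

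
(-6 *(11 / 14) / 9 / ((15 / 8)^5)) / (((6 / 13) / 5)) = -2342912 / 9568125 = -0.24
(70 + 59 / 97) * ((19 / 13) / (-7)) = -130131 / 8827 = -14.74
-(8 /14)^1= -4 /7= -0.57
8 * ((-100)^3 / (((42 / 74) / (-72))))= 7104000000 / 7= 1014857142.86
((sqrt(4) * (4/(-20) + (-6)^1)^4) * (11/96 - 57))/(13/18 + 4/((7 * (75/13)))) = -105910311801/517400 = -204697.16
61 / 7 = 8.71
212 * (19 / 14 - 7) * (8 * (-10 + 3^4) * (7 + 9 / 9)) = -38051456 / 7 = -5435922.29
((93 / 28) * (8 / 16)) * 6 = 279 / 28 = 9.96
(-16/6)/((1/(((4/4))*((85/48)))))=-85/18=-4.72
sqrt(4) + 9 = 11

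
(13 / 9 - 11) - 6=-140 / 9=-15.56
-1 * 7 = -7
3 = 3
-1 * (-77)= 77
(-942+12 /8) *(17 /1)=-31977 /2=-15988.50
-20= -20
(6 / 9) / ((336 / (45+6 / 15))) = 227 / 2520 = 0.09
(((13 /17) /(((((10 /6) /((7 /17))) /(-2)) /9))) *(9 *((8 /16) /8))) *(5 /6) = -7371 /4624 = -1.59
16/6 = 8/3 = 2.67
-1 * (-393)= 393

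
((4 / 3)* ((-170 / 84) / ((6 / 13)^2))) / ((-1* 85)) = 169 / 1134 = 0.15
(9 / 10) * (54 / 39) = 81 / 65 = 1.25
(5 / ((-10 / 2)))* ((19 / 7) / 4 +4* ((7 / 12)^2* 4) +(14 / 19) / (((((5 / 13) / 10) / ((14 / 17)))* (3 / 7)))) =-3494837 / 81396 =-42.94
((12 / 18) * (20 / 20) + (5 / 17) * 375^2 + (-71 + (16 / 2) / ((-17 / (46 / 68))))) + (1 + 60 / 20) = 35801588 / 867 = 41293.64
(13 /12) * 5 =65 /12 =5.42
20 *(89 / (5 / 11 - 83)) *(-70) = 342650 / 227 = 1509.47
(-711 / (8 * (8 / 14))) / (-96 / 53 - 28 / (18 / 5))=2374029 / 146368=16.22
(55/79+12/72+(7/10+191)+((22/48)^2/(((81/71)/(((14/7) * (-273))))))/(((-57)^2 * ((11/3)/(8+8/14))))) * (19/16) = 53359276361/233435520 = 228.58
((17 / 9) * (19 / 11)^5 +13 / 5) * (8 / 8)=229311382 / 7247295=31.64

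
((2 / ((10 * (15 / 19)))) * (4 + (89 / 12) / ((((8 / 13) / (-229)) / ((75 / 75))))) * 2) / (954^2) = -5026811 / 3276417600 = -0.00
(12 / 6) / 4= 1 / 2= 0.50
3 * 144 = 432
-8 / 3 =-2.67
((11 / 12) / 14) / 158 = 11 / 26544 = 0.00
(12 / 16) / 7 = 3 / 28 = 0.11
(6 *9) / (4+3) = 54 / 7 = 7.71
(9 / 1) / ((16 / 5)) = 45 / 16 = 2.81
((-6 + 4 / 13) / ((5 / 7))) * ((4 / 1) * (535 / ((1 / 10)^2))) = -22170400 / 13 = -1705415.38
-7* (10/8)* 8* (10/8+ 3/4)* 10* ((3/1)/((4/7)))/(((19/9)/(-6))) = 396900/19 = 20889.47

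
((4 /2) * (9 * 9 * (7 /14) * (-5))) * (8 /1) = -3240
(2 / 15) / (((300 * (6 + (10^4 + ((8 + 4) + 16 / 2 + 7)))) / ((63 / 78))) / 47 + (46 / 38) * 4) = 6251 / 3717453510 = 0.00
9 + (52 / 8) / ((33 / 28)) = 479 / 33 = 14.52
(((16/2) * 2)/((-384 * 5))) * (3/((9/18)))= -1/20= -0.05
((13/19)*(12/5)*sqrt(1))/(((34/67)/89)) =465114/1615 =288.00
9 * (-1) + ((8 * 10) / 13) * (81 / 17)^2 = 491067 / 3757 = 130.71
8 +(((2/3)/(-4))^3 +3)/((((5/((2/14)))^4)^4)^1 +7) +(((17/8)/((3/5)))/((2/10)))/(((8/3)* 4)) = 42323990002876822872161926247/4381294557515756835937506048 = 9.66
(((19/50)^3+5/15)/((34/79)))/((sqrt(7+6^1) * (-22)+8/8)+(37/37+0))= -126506413 * sqrt(13)/40086000000 - 11500583/40086000000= -0.01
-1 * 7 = -7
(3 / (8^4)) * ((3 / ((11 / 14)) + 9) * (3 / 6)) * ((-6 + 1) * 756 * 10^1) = -1998675 / 11264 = -177.44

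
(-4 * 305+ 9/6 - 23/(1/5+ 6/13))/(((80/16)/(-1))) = 107781/430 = 250.65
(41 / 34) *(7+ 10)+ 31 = 103 / 2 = 51.50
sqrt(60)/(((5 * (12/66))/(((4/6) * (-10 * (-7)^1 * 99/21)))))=484 * sqrt(15)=1874.52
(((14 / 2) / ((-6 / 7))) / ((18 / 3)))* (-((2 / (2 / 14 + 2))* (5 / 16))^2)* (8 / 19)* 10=12005 / 24624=0.49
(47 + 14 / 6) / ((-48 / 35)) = -1295 / 36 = -35.97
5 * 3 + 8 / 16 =31 / 2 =15.50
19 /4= 4.75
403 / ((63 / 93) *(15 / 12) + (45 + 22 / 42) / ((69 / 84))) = 7.16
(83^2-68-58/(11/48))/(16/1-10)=72247/66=1094.65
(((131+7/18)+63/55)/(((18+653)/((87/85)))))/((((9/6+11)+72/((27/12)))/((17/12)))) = 3805061/591218100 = 0.01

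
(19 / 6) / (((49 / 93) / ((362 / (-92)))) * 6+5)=106609 / 141282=0.75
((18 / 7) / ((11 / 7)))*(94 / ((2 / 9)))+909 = 1601.18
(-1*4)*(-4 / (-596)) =-4 / 149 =-0.03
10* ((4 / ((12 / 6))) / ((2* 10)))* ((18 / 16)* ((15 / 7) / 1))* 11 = 1485 / 56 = 26.52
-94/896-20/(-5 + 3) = 4433/448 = 9.90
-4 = -4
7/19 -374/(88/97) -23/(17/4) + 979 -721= -205807/1292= -159.29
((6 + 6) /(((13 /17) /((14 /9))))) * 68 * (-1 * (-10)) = 647360 /39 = 16598.97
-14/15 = -0.93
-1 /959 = -0.00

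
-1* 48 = -48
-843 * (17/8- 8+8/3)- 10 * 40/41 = 883917/328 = 2694.87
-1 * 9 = -9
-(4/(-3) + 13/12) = 1/4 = 0.25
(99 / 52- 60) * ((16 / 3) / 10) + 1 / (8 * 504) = -8120383 / 262080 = -30.98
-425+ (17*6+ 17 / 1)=-306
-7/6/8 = -7/48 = -0.15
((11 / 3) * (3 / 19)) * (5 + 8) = 143 / 19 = 7.53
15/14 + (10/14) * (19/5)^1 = 53/14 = 3.79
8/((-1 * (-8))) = 1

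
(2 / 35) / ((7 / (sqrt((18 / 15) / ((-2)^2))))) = sqrt(30) / 1225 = 0.00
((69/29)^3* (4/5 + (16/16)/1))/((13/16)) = 47305296/1585285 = 29.84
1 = 1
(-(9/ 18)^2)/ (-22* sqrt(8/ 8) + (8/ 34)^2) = 289/ 25368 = 0.01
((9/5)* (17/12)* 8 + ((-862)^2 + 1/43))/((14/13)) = 296695009/430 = 689988.39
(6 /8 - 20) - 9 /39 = -1013 /52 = -19.48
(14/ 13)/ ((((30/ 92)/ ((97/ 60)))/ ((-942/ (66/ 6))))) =-4903738/ 10725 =-457.22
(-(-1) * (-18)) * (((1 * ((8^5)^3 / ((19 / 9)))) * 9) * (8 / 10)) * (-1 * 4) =820781032088272896 / 95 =8639800337771293.64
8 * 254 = 2032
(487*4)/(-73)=-1948/73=-26.68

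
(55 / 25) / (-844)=-11 / 4220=-0.00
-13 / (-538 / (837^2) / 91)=828773127 / 538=1540470.50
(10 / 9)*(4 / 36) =10 / 81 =0.12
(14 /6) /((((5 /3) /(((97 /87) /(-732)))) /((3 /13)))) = -679 /1379820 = -0.00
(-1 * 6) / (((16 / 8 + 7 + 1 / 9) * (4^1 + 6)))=-27 / 410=-0.07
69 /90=23 /30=0.77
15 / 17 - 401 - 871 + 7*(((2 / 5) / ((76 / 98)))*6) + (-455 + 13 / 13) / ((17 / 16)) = -2707949 / 1615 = -1676.75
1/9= 0.11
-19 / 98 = -0.19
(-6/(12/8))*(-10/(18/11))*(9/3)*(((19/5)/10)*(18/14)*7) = 250.80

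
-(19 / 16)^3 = -6859 / 4096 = -1.67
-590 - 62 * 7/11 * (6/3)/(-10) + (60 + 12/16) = -114699/220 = -521.36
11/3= 3.67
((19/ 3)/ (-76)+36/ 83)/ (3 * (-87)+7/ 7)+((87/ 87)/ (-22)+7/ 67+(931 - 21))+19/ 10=34810066487/ 38170704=911.96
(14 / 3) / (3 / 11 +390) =154 / 12879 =0.01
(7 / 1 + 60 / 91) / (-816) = -0.01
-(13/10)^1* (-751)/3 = 9763/30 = 325.43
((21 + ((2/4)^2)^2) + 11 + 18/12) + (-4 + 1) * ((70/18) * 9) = -1143/16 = -71.44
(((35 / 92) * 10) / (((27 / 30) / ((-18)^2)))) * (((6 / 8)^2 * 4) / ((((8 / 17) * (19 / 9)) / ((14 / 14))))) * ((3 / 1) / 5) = 6506325 / 3496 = 1861.08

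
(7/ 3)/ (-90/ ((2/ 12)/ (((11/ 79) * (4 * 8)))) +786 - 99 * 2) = -553/ 430884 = -0.00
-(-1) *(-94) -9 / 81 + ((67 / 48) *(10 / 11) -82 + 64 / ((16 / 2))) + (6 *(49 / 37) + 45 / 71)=-329278265 / 2080584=-158.26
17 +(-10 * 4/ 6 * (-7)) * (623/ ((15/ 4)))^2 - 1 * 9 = 173882872/ 135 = 1288021.27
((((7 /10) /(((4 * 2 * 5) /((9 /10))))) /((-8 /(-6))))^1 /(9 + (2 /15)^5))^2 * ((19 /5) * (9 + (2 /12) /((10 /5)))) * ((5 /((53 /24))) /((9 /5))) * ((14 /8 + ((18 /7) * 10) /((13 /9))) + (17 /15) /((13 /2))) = 1555888235932760625 /1054558880389403803648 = 0.00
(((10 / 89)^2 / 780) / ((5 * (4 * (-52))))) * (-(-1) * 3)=-1 / 21418384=-0.00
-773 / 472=-1.64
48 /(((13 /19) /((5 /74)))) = 2280 /481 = 4.74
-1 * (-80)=80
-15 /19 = -0.79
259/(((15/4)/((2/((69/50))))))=20720/207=100.10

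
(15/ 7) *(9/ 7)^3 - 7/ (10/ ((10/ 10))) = 92543/ 24010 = 3.85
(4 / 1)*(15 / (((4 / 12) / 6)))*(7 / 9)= 840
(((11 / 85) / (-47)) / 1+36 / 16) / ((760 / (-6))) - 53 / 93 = -331856369 / 564733200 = -0.59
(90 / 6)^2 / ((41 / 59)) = 13275 / 41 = 323.78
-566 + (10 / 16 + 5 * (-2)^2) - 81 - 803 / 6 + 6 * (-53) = -25877 / 24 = -1078.21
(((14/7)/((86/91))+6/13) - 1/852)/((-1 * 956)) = -1227173/455312208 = -0.00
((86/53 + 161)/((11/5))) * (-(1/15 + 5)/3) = -218348/1749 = -124.84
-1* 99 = -99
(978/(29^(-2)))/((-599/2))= -1644996/599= -2746.24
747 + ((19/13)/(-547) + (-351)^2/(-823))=3495609743/5852353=597.30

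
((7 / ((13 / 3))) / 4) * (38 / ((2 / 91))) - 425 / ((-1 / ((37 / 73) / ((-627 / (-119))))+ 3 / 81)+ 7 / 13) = 741.53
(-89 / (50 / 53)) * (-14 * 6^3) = 7132104 / 25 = 285284.16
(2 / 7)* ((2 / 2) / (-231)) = -2 / 1617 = -0.00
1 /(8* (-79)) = -1 /632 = -0.00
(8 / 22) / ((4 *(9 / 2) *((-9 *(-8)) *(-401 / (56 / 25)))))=-14 / 8932275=-0.00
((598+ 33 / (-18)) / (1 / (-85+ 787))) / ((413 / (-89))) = -5321043 / 59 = -90187.17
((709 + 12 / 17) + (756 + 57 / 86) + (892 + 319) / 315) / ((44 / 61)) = 536385871 / 263160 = 2038.25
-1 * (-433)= 433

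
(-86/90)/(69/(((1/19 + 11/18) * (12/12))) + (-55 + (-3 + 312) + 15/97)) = -0.00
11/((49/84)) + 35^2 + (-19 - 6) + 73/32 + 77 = 290783/224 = 1298.14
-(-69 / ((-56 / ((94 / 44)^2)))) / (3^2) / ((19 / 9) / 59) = -17.46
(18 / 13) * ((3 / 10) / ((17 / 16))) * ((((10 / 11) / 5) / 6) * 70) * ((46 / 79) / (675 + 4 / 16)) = 370944 / 518724349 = 0.00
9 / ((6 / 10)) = 15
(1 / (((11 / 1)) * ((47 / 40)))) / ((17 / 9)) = 360 / 8789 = 0.04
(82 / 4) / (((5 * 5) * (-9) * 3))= -41 / 1350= -0.03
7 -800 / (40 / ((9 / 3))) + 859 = 806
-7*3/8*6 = -63/4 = -15.75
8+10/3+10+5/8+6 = 671/24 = 27.96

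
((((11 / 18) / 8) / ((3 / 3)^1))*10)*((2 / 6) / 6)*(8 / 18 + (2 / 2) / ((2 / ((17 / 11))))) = 1205 / 23328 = 0.05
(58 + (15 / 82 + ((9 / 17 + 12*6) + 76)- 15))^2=71420959009 / 1943236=36753.62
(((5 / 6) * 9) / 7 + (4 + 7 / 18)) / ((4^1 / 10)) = 860 / 63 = 13.65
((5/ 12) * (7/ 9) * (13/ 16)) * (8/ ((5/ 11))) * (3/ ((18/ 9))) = 1001/ 144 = 6.95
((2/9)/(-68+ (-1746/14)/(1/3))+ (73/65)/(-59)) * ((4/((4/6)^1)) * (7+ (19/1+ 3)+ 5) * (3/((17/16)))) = -26714944/2373865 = -11.25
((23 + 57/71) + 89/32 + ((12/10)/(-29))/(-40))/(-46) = -43790979/75771200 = -0.58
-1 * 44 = -44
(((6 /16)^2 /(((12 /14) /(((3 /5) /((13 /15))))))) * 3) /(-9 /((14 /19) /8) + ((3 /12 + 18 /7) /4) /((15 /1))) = -59535 /17064424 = -0.00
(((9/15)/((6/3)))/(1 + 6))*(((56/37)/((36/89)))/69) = 89/38295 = 0.00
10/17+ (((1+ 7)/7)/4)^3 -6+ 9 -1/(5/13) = 29492/29155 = 1.01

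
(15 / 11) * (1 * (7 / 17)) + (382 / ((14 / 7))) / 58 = 41807 / 10846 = 3.85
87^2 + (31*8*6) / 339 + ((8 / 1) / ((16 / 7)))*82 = 888224 / 113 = 7860.39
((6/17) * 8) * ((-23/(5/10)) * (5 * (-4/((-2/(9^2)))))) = -105204.71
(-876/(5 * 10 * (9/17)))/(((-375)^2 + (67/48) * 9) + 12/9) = -39712/168766675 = -0.00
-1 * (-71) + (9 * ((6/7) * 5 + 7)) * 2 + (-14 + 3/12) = 7291/28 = 260.39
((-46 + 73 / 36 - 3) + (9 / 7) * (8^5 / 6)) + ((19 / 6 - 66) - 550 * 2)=1464601 / 252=5811.91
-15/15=-1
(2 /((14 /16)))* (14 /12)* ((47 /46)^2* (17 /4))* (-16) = -300424 /1587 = -189.30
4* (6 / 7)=24 / 7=3.43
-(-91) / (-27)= -91 / 27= -3.37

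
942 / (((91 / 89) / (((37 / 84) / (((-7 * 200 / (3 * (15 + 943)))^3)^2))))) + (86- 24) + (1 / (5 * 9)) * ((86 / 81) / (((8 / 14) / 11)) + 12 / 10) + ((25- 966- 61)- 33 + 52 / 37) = 118863442984569718681573351357 / 4042843411698000000000000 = 29400.95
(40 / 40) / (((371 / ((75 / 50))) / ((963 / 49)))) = 2889 / 36358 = 0.08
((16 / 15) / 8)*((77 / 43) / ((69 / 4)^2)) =2464 / 3070845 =0.00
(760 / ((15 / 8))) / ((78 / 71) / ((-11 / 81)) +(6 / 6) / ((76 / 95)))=-3798784 / 64101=-59.26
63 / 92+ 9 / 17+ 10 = 17539 / 1564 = 11.21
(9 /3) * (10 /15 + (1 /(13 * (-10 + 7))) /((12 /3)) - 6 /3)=-209 /52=-4.02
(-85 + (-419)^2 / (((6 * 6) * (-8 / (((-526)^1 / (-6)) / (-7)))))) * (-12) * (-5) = 228292315 / 504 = 452960.94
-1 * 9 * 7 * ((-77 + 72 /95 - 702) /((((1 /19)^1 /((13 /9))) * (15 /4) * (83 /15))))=26911612 /415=64847.26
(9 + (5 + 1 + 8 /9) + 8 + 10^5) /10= 180043 /18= 10002.39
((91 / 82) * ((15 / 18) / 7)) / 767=0.00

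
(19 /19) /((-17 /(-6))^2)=36 /289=0.12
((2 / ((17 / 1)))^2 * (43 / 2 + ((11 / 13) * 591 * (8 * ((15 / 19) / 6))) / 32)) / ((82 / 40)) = 18290 / 71383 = 0.26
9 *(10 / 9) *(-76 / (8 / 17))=-1615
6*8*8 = 384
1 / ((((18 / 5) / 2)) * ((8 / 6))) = 5 / 12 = 0.42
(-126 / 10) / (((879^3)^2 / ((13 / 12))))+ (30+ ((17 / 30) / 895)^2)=30.00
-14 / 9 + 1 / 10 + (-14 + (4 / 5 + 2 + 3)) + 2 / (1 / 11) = 1111 / 90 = 12.34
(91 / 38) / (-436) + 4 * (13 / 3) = 861263 / 49704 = 17.33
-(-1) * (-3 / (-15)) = 1 / 5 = 0.20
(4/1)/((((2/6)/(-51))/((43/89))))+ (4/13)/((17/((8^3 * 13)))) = -265100/1513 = -175.21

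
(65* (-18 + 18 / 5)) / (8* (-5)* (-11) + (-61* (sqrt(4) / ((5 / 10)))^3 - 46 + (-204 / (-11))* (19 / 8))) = 6864 / 25417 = 0.27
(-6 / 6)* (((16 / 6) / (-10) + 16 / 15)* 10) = -8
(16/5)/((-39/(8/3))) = -128/585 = -0.22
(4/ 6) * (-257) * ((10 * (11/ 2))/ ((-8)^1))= 14135/ 12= 1177.92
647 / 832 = 0.78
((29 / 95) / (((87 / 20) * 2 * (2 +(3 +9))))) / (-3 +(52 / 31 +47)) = 31 / 564984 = 0.00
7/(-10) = -7/10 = -0.70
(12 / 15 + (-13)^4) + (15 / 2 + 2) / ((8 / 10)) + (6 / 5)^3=28575403 / 1000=28575.40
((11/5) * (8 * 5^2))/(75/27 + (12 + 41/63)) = 770/27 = 28.52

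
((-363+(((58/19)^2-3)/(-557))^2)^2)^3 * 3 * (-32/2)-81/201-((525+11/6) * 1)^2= -1157193890965530770584263832579807249174397499382850180101423579079092015483743760975/10537220507415616706048081277970662064328728428220521482878287697452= -109819652170242648.27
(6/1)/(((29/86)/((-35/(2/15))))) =-135450/29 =-4670.69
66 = 66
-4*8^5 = -131072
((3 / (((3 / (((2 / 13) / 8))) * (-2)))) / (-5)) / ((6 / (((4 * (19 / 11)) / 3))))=19 / 25740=0.00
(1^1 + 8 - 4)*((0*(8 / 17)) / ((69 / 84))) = 0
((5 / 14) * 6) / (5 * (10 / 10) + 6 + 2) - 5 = -440 / 91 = -4.84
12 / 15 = 4 / 5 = 0.80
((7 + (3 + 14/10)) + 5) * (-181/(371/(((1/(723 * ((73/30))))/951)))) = -29684/6207179853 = -0.00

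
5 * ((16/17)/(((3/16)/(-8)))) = -10240/51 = -200.78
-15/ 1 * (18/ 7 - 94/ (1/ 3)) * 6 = 176040/ 7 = 25148.57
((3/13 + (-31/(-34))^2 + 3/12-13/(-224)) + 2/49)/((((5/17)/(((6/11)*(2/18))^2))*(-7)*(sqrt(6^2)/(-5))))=2770597/1320791472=0.00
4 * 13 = 52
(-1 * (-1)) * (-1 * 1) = -1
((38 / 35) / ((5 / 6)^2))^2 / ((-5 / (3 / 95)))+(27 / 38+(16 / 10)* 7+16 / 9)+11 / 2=62753690302 / 3273046875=19.17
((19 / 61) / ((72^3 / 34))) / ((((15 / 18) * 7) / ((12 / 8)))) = 323 / 44271360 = 0.00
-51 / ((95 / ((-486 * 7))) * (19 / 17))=1634.09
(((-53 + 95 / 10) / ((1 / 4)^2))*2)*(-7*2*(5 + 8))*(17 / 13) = 331296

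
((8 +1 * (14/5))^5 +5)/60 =459180649/187500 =2448.96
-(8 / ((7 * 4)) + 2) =-16 / 7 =-2.29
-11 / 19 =-0.58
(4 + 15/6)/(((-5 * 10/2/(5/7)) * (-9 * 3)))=13/1890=0.01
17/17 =1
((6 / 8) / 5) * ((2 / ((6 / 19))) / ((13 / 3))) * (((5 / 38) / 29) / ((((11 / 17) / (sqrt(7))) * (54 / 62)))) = 527 * sqrt(7) / 298584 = 0.00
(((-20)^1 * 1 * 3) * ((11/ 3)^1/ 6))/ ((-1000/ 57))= 209/ 100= 2.09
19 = 19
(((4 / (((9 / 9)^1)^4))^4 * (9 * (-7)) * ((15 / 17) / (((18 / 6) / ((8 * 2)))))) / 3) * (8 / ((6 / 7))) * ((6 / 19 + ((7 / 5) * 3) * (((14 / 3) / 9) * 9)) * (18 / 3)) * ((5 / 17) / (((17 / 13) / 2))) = -1184763740160 / 93347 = -12692038.74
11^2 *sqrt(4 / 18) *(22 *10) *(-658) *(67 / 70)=-16765276 *sqrt(2) / 3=-7903226.90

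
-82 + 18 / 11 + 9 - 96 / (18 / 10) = -4115 / 33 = -124.70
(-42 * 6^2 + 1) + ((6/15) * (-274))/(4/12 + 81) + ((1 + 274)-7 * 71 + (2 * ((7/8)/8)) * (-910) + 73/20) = -9417229/4880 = -1929.76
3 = 3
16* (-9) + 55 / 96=-13769 / 96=-143.43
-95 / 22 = -4.32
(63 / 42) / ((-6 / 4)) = -1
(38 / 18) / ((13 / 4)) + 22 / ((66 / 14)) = 622 / 117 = 5.32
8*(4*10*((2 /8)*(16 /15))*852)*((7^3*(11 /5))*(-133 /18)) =-18241760768 /45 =-405372461.51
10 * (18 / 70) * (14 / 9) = 4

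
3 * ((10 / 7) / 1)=30 / 7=4.29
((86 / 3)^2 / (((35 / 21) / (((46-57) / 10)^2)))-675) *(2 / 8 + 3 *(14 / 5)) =-678.07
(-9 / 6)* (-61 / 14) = 183 / 28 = 6.54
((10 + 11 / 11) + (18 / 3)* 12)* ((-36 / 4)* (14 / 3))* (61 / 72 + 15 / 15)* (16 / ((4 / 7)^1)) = -180303.67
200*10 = 2000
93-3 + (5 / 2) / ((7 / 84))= 120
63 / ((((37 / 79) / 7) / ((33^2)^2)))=41316301719 / 37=1116656803.22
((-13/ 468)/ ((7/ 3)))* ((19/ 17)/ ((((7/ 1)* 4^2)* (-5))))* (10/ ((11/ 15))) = 95/ 293216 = 0.00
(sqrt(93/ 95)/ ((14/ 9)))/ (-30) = -3*sqrt(8835)/ 13300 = -0.02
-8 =-8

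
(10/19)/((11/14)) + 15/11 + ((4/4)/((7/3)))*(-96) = -39.11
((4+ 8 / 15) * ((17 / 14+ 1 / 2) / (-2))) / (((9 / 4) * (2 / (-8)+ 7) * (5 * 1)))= -2176 / 42525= -0.05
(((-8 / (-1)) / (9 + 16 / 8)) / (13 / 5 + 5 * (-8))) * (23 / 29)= -920 / 59653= -0.02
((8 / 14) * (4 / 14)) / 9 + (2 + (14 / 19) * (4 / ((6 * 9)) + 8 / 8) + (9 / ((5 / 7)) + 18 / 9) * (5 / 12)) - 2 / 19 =8.79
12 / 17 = 0.71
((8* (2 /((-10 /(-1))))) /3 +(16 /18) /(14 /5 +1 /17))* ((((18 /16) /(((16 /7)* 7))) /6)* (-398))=-114823 /29160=-3.94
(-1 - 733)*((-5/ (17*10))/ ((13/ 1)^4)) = 367/ 485537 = 0.00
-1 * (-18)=18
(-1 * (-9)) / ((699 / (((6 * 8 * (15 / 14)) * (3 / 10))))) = 324 / 1631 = 0.20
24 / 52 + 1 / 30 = 193 / 390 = 0.49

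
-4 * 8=-32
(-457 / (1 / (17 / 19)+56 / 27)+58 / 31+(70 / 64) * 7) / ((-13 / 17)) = 3302066077 / 18892640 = 174.78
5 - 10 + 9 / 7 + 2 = -12 / 7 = -1.71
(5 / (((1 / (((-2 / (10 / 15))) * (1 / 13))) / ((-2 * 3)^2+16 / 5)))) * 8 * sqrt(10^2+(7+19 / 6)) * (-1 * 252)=197568 * sqrt(3966) / 13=957083.01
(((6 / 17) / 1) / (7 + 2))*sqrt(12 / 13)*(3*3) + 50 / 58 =12*sqrt(39) / 221 + 25 / 29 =1.20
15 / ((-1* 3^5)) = -5 / 81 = -0.06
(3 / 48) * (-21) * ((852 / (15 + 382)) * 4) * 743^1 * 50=-166171950 / 397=-418569.14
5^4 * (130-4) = 78750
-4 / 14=-2 / 7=-0.29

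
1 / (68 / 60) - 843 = -14316 / 17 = -842.12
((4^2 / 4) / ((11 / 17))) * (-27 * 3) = -5508 / 11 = -500.73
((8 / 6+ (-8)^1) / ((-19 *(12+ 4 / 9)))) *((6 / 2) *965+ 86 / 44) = 955995 / 11704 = 81.68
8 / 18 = 4 / 9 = 0.44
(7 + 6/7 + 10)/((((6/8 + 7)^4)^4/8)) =4294967296000/5091961852230296846799367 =0.00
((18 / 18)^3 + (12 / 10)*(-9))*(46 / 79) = -2254 / 395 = -5.71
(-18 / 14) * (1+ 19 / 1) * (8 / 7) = -1440 / 49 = -29.39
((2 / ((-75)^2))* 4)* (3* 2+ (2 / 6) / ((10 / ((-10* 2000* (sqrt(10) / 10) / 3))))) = 16 / 1875 - 64* sqrt(10) / 2025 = -0.09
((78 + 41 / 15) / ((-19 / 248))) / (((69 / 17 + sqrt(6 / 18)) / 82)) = -18638.25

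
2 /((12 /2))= 1 /3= 0.33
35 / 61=0.57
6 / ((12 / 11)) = 11 / 2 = 5.50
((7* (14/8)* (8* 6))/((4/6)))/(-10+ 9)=-882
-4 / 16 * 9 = -9 / 4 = -2.25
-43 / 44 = -0.98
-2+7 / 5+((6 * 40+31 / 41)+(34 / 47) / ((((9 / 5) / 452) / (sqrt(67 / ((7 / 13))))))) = 49232 / 205+76840 * sqrt(6097) / 2961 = 2266.47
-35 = -35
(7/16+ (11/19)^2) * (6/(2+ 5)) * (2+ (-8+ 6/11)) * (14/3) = -66945/3971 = -16.86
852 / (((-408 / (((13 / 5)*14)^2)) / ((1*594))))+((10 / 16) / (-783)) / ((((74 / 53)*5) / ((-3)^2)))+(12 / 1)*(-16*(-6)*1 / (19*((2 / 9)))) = -683407955293063 / 415894800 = -1643223.13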